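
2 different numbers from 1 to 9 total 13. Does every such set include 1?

No

Counterexample: {4,9} sums to 13 without using 1.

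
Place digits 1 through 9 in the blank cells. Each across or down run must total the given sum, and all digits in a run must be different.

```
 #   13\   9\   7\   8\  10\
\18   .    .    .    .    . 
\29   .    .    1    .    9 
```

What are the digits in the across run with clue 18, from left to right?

5, 4, 6, 2, 1

R1C3 = 7 − 1 = 6 completes the 7 down.
R1C5 = 10 − 9 = 1 completes the 10 down.
Nothing is forced directly, so branch on R1C1, whose candidates are 4 or 5. If R1C1 = 4: then R2C1 would have to be in {4,5,6,7,8} for the 29 across but in {9} for the 13 down — contradiction. So R1C1 = 5.
Given what's placed, R1C4 must be 2 to fit the 18 across and 8 down.
R2C1 = 13 − 5 = 8 completes the 13 down.
R2C4 = 8 − 2 = 6 completes the 8 down.
R1C2 = 18 − 14 = 4 completes the 18 across.
R2C2 = 29 − 24 = 5 completes the 29 across.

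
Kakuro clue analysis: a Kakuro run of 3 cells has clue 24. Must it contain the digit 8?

The only way to make 24 from 3 distinct digits is {7,8,9}, which contains 8.

Yes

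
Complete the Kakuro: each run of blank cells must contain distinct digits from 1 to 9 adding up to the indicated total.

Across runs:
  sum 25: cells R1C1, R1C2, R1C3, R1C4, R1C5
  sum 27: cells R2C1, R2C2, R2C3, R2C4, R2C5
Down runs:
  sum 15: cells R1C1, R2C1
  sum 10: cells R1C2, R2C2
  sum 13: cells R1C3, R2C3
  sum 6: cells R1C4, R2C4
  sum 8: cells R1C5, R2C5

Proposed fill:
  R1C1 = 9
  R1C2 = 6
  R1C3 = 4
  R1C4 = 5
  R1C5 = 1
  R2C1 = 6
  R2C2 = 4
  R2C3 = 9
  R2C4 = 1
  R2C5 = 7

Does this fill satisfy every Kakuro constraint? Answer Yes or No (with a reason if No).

Across: 9+6+4+5+1=25; 6+4+9+1+7=27. Down: 9+6=15; 6+4=10; 4+9=13; 5+1=6; 1+7=8. No digit repeats within any run.

Yes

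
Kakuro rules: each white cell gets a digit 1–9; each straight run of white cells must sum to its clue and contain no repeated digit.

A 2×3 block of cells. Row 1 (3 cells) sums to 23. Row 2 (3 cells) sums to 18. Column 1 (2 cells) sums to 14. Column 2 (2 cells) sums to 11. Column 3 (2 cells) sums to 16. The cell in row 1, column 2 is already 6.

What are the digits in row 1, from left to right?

8 6 9

23 in 3 cells must be {6,8,9}; 16 in 2 cells must be {7,9}.
Given what's placed, (1,3) must be 9 to fit the 23 across and 16 down.
(2,2) = 11 − 6 = 5 completes the 11 down.
(2,3) = 16 − 9 = 7 completes the 16 down.
(1,1) = 23 − 15 = 8 completes the 23 across.
(2,1) = 18 − 12 = 6 completes the 18 across.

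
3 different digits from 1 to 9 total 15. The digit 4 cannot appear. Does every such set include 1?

Counterexample: {2,5,8} sums to 15 under that restriction without using 1.

No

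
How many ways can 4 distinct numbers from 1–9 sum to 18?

11

4 distinct digits from 1–9 sum between 10 and 30.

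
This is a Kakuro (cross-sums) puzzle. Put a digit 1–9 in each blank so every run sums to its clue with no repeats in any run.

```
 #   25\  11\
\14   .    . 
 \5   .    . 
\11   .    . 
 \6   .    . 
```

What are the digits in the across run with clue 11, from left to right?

11 in 4 cells must be {1,2,3,5}.
Only 5 fits R1C2 under both its across sum 14 and down sum 11.
R1C1 = 14 − 5 = 9 completes the 14 across.
Nothing is forced directly, so branch on R3C2, whose candidates are 2 or 3. If R3C2 = 2: then R3C1 would have to be in {9} for the 11 across but in {1,2,3,4,5,6,7,8} for the 25 down — contradiction. So R3C2 = 3.
R3C1 = 11 − 3 = 8 completes the 11 across.

8 3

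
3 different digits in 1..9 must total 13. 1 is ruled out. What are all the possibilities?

{2,3,8}; {2,4,7}; {2,5,6}; {3,4,6}

3 distinct digits from 1–9 sum between 6 and 24.
Dropping sets that contain 1.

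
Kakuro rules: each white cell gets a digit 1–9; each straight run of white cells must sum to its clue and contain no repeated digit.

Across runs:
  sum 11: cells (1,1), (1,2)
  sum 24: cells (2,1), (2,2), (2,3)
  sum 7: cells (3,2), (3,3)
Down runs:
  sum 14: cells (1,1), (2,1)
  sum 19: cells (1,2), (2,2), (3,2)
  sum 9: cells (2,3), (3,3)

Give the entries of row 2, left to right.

24 in 3 cells must be {7,8,9}.
Nothing is forced directly, so branch on (2,1), whose candidates are 8 or 9. If (2,1) = 8: that forces (1,1) = 6, (1,2) = 5, after which (2,2) would have to be in {7,9} for the 24 across but in {6,8} for the 19 down — contradiction. So (2,1) = 9.
(1,1) = 14 − 9 = 5 completes the 14 down.
(1,2) = 11 − 5 = 6 completes the 11 across.
(2,2) = 8: the only remaining digit allowed by both the 24 across and the 19 down.
(2,3) = 24 − 17 = 7 completes the 24 across.
(3,2) = 19 − 14 = 5 completes the 19 down.
(3,3) = 7 − 5 = 2 completes the 7 across.

9, 8, 7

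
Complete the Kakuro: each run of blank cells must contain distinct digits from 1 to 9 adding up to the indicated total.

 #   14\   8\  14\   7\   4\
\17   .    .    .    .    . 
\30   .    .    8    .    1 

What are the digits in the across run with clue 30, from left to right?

9 7 8 5 1

4 in 2 cells must be {1,3}.
R1C3 = 14 − 8 = 6 completes the 14 down.
R1C5 = 4 − 1 = 3 completes the 4 down.
R2C4 = 5: the only remaining digit allowed by both the 30 across and the 7 down.
Given what's placed, R1C1 must be 5 to fit the 17 across and 14 down.
R1C4 = 7 − 5 = 2 completes the 7 down.
R2C1 = 14 − 5 = 9 completes the 14 down.
R2C2 = 30 − 23 = 7 completes the 30 across.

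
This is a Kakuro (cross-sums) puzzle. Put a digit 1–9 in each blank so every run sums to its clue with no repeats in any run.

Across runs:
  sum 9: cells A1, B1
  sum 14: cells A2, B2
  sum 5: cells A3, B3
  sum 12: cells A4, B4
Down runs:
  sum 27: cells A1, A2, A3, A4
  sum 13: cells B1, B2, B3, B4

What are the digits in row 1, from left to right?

6 3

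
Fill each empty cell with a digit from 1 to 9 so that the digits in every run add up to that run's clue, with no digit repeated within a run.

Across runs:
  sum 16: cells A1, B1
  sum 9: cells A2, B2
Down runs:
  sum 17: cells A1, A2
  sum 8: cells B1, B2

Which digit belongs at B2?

1

16 in 2 cells must be {7,9}; 17 in 2 cells must be {8,9}.
The 16 across and the 17 down share only 9, so A1 = 9.
B1 = 16 − 9 = 7 completes the 16 across.
A2 = 17 − 9 = 8 completes the 17 down.
B2 = 9 − 8 = 1 completes the 9 across.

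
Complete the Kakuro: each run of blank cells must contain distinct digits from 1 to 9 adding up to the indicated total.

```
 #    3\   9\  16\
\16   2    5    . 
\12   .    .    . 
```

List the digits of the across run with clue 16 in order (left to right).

3 in 2 cells must be {1,2}; 16 in 2 cells must be {7,9}.
R1C3 = 16 − 7 = 9 completes the 16 across.
R2C1 = 3 − 2 = 1 completes the 3 down.
R2C2 = 9 − 5 = 4 completes the 9 down.
R2C3 = 12 − 5 = 7 completes the 12 across.

2 5 9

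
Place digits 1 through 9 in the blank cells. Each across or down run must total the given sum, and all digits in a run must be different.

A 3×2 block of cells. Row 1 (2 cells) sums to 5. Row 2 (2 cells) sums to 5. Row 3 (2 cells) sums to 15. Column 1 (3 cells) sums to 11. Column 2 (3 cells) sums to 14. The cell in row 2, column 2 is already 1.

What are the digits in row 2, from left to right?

4 1

(1,2) = 4: the only remaining digit allowed by both the 5 across and the 14 down.
(2,1) = 5 − 1 = 4 completes the 5 across.
(3,1) = 6: the only remaining digit allowed by both the 15 across and the 11 down.
(3,2) = 15 − 6 = 9 completes the 15 across.
(1,1) = 5 − 4 = 1 completes the 5 across.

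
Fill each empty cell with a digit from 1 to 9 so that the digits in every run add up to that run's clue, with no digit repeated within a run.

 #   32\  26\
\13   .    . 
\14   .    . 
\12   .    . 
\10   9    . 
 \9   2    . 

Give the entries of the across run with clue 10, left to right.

9 1

R4C2 = 10 − 9 = 1 completes the 10 across.
R5C2 = 9 − 2 = 7 completes the 9 across.
Nothing is forced directly, so branch on R2C1, whose candidates are 6 or 8. If R2C1 = 8: that forces R2C2 = 6, R3C1 = 7, after which R3C2 would have to be in {5} for the 12 across but in {3,4,8,9} for the 26 down — contradiction. So R2C1 = 6.
R2C2 = 14 − 6 = 8 completes the 14 across.
Given what's placed, R3C2 must be 4 to fit the 12 across and 26 down.
R1C2 = 26 − 20 = 6 completes the 26 down.
R3C1 = 12 − 4 = 8 completes the 12 across.
R1C1 = 13 − 6 = 7 completes the 13 across.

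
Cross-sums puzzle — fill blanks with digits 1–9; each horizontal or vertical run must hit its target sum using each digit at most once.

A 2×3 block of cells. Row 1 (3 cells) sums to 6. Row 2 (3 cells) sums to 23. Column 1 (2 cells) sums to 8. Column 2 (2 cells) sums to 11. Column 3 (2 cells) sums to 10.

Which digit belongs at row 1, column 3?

1

6 in 3 cells must be {1,2,3}; 23 in 3 cells must be {6,8,9}.
The 23 across and the 8 down share only 6, so (2,1) = 6.
(1,1) = 8 − 6 = 2 completes the 8 down.
Given what's placed, (1,2) must be 3 to fit the 6 across and 11 down.
(1,3) = 6 − 5 = 1 completes the 6 across.
(2,2) = 11 − 3 = 8 completes the 11 down.
(2,3) = 23 − 14 = 9 completes the 23 across.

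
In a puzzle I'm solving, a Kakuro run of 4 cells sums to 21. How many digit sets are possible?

4 distinct digits from 1–9 sum between 10 and 30.

11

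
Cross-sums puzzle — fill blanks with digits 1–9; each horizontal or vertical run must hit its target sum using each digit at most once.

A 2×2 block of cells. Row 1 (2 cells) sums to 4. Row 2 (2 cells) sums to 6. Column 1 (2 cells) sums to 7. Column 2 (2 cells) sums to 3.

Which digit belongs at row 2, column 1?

4

4 in 2 cells must be {1,3}; 3 in 2 cells must be {1,2}.
The 4 across and the 3 down share only 1, so (1,2) = 1.
(2,2) = 3 − 1 = 2 completes the 3 down.
(1,1) = 4 − 1 = 3 completes the 4 across.
(2,1) = 6 − 2 = 4 completes the 6 across.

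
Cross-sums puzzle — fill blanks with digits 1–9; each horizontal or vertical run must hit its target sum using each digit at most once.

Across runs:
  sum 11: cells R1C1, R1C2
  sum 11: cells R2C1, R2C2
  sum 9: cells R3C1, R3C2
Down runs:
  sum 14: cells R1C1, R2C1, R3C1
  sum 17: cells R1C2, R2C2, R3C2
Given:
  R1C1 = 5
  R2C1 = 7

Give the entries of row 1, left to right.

R1C2 = 11 − 5 = 6 completes the 11 across.
R2C2 = 11 − 7 = 4 completes the 11 across.
R3C1 = 14 − 12 = 2 completes the 14 down.
R3C2 = 9 − 2 = 7 completes the 9 across.

5, 6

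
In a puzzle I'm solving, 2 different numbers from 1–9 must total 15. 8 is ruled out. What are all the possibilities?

{6,9}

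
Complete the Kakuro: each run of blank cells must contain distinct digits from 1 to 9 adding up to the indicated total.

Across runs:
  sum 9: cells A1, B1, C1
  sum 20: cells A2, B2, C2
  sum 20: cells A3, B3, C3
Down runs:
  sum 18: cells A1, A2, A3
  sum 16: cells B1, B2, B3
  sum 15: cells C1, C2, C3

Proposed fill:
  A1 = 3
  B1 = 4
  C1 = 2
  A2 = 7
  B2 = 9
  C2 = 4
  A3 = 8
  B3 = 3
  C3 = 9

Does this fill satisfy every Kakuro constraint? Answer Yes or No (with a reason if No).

Across: 3+4+2=9; 7+9+4=20; 8+3+9=20. Down: 3+7+8=18; 4+9+3=16; 2+4+9=15. No digit repeats within any run.

Yes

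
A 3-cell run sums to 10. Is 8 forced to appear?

Counterexample: {1,2,7} sums to 10 without using 8.

No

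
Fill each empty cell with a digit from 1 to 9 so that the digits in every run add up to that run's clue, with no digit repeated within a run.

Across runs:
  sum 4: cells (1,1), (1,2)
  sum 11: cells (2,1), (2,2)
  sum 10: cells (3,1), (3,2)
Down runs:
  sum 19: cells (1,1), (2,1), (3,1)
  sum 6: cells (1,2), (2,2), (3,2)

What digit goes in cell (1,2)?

1

4 in 2 cells must be {1,3}; 6 in 3 cells must be {1,2,3}.
The 4 across and the 19 down share only 3, so (1,1) = 3.
(1,2) = 4 − 3 = 1 completes the 4 across.
Nothing is forced directly, so branch on (2,1), whose candidates are 7 or 9. If (2,1) = 7: then (2,2) would have to be in {4} for the 11 across but in {2,3} for the 6 down — contradiction. So (2,1) = 9.
(2,2) = 11 − 9 = 2 completes the 11 across.
(3,1) = 19 − 12 = 7 completes the 19 down.
(3,2) = 10 − 7 = 3 completes the 10 across.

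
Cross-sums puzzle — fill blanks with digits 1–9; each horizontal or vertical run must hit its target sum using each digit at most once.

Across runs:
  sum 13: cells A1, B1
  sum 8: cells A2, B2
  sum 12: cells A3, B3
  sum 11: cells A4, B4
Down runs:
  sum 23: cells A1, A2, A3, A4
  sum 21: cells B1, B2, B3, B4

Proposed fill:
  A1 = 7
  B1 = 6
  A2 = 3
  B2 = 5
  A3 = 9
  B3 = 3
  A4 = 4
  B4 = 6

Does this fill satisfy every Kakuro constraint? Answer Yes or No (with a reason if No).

No — the across run A4–B4 sums to 10, not 11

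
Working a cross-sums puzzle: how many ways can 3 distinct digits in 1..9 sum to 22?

2

3 distinct digits from 1–9 sum between 6 and 24.
Enumerating: {5,8,9}, {6,7,9}.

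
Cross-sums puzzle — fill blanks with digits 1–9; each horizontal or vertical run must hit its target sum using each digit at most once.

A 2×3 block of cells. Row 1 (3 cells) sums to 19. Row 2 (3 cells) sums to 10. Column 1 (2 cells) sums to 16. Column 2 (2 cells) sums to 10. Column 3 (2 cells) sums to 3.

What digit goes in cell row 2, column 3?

16 in 2 cells must be {7,9}; 3 in 2 cells must be {1,2}.
The 19 across and the 3 down share only 2, so (1,3) = 2.
The 10 across and the 16 down share only 7, so (2,1) = 7.
(2,3) = 3 − 2 = 1 completes the 3 down.
(1,1) = 16 − 7 = 9 completes the 16 down.
(1,2) = 19 − 11 = 8 completes the 19 across.
(2,2) = 10 − 8 = 2 completes the 10 across.

1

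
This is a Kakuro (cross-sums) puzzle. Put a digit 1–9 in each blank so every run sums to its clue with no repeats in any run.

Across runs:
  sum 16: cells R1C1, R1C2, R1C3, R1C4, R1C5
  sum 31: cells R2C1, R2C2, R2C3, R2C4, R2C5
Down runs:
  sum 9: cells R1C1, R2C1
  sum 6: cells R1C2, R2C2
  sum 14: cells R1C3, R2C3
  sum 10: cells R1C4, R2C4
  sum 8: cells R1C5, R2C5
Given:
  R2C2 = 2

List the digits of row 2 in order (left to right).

7 2 8 9 5

16 in 5 cells must be {1,2,3,4,6}.
R1C2 = 6 − 2 = 4 completes the 6 down.
R1C3 = 6: the only remaining digit allowed by both the 16 across and the 14 down.
R2C3 = 14 − 6 = 8 completes the 14 down.
Nothing is forced directly, so branch on R2C1, whose candidates are 5 or 7. If R2C1 = 5: then R1C1 would have to be in {1,2,3} for the 16 across but in {4} for the 9 down — contradiction. So R2C1 = 7.
R1C1 = 9 − 7 = 2 completes the 9 down.
Given what's placed, R2C4 must be 9 to fit the 31 across and 10 down.
R2C5 = 31 − 26 = 5 completes the 31 across.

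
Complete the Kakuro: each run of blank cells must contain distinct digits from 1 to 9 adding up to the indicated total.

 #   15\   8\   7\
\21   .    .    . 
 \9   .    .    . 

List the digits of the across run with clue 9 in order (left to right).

The 9 across and the 15 down share only 6, so R2C1 = 6.
R1C1 = 15 − 6 = 9 completes the 15 down.
Nothing is forced directly, so branch on R1C2, whose candidates are 5 or 7. If R1C2 = 5: then R1C3 would have to be in {7} for the 21 across but in {1,2,3,4,5,6} for the 7 down — contradiction. So R1C2 = 7.
R1C3 = 21 − 16 = 5 completes the 21 across.
R2C2 = 8 − 7 = 1 completes the 8 down.
R2C3 = 9 − 7 = 2 completes the 9 across.

6 1 2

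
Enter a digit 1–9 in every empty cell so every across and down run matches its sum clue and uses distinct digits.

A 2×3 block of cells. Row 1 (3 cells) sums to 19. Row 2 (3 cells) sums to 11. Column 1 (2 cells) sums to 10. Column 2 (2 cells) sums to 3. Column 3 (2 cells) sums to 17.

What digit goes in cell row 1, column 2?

2

3 in 2 cells must be {1,2}; 17 in 2 cells must be {8,9}.
The 19 across and the 3 down share only 2, so (1,2) = 2.
(2,2) = 3 − 2 = 1 completes the 3 down.
Given what's placed, (2,3) must be 8 to fit the 11 across and 17 down.
(1,3) = 17 − 8 = 9 completes the 17 down.
(2,1) = 11 − 9 = 2 completes the 11 across.
(1,1) = 19 − 11 = 8 completes the 19 across.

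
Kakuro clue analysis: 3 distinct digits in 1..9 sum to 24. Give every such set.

{7,8,9}

3 distinct digits from 1–9 sum between 6 and 24.
Only one set works: {7,8,9}.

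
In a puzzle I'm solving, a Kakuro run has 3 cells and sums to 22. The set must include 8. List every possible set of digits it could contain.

{5,8,9}

3 distinct digits from 1–9 sum between 6 and 24.
Keeping only sets containing 8.
Only one set works: {5,8,9}.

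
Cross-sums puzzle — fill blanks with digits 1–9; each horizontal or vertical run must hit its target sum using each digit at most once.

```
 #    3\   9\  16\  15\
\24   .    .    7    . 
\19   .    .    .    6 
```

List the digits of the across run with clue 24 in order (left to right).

3 in 2 cells must be {1,2}; 16 in 2 cells must be {7,9}.
Given what's placed, R1C1 must be 2 to fit the 24 across and 3 down.
R1C2 = 6: the only remaining digit allowed by both the 24 across and the 9 down.
R1C4 = 24 − 15 = 9 completes the 24 across.
R2C1 = 3 − 2 = 1 completes the 3 down.
R2C2 = 9 − 6 = 3 completes the 9 down.
R2C3 = 19 − 10 = 9 completes the 19 across.

2 6 7 9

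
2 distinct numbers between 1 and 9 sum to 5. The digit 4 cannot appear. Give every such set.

2 distinct digits from 1–9 sum between 3 and 17.
Dropping sets that contain 4.
Only one set works: {2,3}.

{2,3}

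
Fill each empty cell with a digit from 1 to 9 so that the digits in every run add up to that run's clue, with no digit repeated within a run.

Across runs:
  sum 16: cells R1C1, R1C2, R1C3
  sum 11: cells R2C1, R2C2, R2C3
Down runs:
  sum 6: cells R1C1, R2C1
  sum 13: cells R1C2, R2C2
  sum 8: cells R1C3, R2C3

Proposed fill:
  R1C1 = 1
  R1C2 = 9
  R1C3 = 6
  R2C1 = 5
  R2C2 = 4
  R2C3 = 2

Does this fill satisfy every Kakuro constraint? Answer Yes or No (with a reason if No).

Yes

Across: 1+9+6=16; 5+4+2=11. Down: 1+5=6; 9+4=13; 6+2=8. No digit repeats within any run.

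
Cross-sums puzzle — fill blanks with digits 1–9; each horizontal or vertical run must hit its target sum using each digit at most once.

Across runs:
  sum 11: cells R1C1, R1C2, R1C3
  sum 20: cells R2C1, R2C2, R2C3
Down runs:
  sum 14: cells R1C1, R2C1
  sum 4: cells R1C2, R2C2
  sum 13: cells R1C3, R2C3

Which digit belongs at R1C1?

6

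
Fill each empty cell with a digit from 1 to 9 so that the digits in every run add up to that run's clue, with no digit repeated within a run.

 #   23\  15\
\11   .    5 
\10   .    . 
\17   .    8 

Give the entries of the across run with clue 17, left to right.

9, 8

17 in 2 cells must be {8,9}; 23 in 3 cells must be {6,8,9}.
R1C1 = 11 − 5 = 6 completes the 11 across.
R2C2 = 15 − 13 = 2 completes the 15 down.
R3C1 = 17 − 8 = 9 completes the 17 across.
R2C1 = 10 − 2 = 8 completes the 10 across.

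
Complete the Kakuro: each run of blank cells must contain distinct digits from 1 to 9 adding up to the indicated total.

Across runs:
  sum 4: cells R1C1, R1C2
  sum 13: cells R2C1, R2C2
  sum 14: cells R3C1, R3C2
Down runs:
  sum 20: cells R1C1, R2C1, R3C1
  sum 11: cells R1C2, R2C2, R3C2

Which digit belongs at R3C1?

8

4 in 2 cells must be {1,3}.
The 4 across and the 20 down share only 3, so R1C1 = 3.
R1C2 = 4 − 3 = 1 completes the 4 across.
Nothing is forced directly, so branch on R2C1, whose candidates are 8 or 9. If R2C1 = 8: then R2C2 would have to be in {5} for the 13 across but in {2,3,4,6,7,8} for the 11 down — contradiction. So R2C1 = 9.
R2C2 = 13 − 9 = 4 completes the 13 across.
R3C1 = 20 − 12 = 8 completes the 20 down.
R3C2 = 14 − 8 = 6 completes the 14 across.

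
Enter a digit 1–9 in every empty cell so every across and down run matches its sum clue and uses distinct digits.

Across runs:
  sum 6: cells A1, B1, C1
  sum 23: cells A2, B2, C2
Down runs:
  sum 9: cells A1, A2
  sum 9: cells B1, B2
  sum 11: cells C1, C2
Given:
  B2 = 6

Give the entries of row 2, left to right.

8 6 9

6 in 3 cells must be {1,2,3}; 23 in 3 cells must be {6,8,9}.
B1 = 9 − 6 = 3 completes the 9 down.
Given what's placed, C1 must be 2 to fit the 6 across and 11 down.
A2 = 8: the only remaining digit allowed by both the 23 across and the 9 down.
C2 = 23 − 14 = 9 completes the 23 across.
A1 = 6 − 5 = 1 completes the 6 across.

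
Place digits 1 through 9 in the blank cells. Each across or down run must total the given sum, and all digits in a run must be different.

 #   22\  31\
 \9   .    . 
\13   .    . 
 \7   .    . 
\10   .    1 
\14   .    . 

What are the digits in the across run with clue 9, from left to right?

R3C2 = 6: the only remaining digit allowed by both the 7 across and the 31 down.
R4C1 = 10 − 1 = 9 completes the 10 across.
R3C1 = 7 − 6 = 1 completes the 7 across.
No cell is forced outright now. R1C2 can only be 7 or 8 (the digits allowed by both its 9 across and its 31 down). If R1C2 = 8: then R1C1 would have to be in {1} for the 9 across but in {2,3,4,5,6,7} for the 22 down — contradiction. So R1C2 = 7.
R1C1 = 9 − 7 = 2 completes the 9 across.

2 7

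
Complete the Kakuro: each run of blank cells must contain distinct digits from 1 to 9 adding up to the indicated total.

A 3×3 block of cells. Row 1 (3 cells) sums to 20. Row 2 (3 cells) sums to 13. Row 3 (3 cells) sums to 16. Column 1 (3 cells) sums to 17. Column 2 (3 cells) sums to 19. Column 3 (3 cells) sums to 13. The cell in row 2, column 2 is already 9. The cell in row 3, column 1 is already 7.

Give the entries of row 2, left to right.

(2,1) = 1: the only remaining digit allowed by both the 13 across and the 17 down.
(2,3) = 13 − 10 = 3 completes the 13 across.
(1,1) = 17 − 8 = 9 completes the 17 down.
No cell is forced outright now. (1,3) can only be 4 or 6 or 8 (the digits allowed by both its 20 across and its 13 down). If (1,3) = 6: then (1,2) would have to be in {5} for the 20 across but in {2,3,4,6,7,8} for the 19 down — contradiction. If (1,3) = 8: that forces (1,2) = 3, after which (3,2) would have to be in {1,3,4,5,6,8} for the 16 across but in {7} for the 19 down — contradiction. So (1,3) = 4.
(1,2) = 20 − 13 = 7 completes the 20 across.
(3,2) = 19 − 16 = 3 completes the 19 down.
(3,3) = 16 − 10 = 6 completes the 16 across.

1 9 3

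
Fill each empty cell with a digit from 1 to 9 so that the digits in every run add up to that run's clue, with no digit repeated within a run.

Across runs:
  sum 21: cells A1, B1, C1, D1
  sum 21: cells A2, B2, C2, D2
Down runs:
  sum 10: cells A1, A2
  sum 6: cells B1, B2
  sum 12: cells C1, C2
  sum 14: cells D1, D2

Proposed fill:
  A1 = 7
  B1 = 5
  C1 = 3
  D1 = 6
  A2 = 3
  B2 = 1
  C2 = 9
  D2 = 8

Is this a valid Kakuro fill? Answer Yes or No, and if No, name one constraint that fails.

Across: 7+5+3+6=21; 3+1+9+8=21. Down: 7+3=10; 5+1=6; 3+9=12; 6+8=14. No digit repeats within any run.

Yes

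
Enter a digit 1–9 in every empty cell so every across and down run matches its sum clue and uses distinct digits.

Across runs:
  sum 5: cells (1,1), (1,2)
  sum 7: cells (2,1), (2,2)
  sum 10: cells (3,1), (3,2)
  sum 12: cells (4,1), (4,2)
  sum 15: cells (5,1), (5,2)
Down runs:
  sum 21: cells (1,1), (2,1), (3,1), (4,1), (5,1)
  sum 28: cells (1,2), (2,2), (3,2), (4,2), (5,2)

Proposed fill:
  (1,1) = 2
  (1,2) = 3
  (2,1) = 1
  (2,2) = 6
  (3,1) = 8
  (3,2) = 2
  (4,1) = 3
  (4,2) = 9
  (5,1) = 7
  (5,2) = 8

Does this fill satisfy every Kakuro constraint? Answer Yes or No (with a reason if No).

Across: 2+3=5; 1+6=7; 8+2=10; 3+9=12; 7+8=15. Down: 2+1+8+3+7=21; 3+6+2+9+8=28. No digit repeats within any run.

Yes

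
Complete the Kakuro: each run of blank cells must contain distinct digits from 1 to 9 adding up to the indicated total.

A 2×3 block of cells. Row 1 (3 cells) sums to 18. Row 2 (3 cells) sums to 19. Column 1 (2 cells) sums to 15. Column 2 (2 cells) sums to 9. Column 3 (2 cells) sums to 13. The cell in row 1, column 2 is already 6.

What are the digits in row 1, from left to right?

8 6 4

(2,2) = 9 − 6 = 3 completes the 9 down.
Nothing is forced directly, so branch on (2,1), whose candidates are 7 or 9. If (2,1) = 9: then (1,1) would have to be in {3,4,5,7,8,9} for the 18 across but in {6} for the 15 down — contradiction. So (2,1) = 7.
(1,1) = 15 − 7 = 8 completes the 15 down.
(1,3) = 18 − 14 = 4 completes the 18 across.
(2,3) = 19 − 10 = 9 completes the 19 across.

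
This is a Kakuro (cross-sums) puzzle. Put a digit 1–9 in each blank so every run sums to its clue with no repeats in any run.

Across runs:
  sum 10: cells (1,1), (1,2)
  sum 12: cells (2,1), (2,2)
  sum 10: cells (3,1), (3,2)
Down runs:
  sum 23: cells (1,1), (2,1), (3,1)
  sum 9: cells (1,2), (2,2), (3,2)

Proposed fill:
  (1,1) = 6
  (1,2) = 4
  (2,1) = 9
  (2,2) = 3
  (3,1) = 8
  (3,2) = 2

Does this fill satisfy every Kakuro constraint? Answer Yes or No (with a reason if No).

Across: 6+4=10; 9+3=12; 8+2=10. Down: 6+9+8=23; 4+3+2=9. No digit repeats within any run.

Yes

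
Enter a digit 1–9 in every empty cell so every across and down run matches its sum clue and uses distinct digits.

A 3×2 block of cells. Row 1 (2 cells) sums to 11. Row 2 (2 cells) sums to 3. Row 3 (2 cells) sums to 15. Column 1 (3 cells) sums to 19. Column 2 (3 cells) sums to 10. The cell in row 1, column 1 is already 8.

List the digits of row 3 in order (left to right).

9 6

3 in 2 cells must be {1,2}.
(1,2) = 11 − 8 = 3 completes the 11 across.
(2,1) = 2: the only remaining digit allowed by both the 3 across and the 19 down.
(2,2) = 3 − 2 = 1 completes the 3 across.
(3,1) = 19 − 10 = 9 completes the 19 down.
(3,2) = 15 − 9 = 6 completes the 15 across.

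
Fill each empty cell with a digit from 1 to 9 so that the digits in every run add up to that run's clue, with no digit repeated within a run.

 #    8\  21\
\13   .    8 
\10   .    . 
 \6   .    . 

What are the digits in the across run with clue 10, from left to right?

R1C1 = 13 − 8 = 5 completes the 13 across.
R3C2 = 4: the only remaining digit allowed by both the 6 across and the 21 down.
R2C2 = 21 − 12 = 9 completes the 21 down.
R3C1 = 6 − 4 = 2 completes the 6 across.
R2C1 = 10 − 9 = 1 completes the 10 across.

1 9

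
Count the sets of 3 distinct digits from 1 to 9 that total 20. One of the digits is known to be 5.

2

3 distinct digits from 1–9 sum between 6 and 24.
Keeping only sets containing 5.
Enumerating: {5,6,9}, {5,7,8}.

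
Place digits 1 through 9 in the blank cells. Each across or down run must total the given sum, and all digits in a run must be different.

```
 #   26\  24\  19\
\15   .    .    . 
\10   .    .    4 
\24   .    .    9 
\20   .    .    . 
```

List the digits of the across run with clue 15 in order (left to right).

24 in 3 cells must be {7,8,9}.
R2C1 = 5: the only remaining digit allowed by both the 10 across and the 26 down.
R2C2 = 10 − 9 = 1 completes the 10 across.
Given what's placed, R3C2 must be 8 to fit the 24 across and 24 down.
Given what's placed, R4C3 must be 5 to fit the 20 across and 19 down.
R1C3 = 19 − 18 = 1 completes the 19 down.
R3C1 = 24 − 17 = 7 completes the 24 across.
Nothing is forced directly, so branch on R1C1, whose candidates are 6 or 8. If R1C1 = 6: then R1C2 would have to be in {8} for the 15 across but in {6,9} for the 24 down — contradiction. So R1C1 = 8.
R1C2 = 15 − 9 = 6 completes the 15 across.

8 6 1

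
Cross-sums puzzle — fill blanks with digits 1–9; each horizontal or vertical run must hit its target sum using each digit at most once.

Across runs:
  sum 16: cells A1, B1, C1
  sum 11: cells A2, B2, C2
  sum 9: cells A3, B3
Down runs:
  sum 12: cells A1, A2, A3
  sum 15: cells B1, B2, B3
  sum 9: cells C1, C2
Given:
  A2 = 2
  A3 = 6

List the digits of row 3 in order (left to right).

6 3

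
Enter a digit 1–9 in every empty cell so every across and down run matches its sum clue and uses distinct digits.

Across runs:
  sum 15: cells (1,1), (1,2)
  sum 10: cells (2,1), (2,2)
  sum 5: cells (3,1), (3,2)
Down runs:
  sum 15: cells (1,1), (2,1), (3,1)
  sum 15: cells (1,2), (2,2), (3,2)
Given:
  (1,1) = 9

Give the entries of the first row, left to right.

9 6

(1,2) = 15 − 9 = 6 completes the 15 across.
Nothing is forced directly, so branch on (2,1), whose candidates are 1 or 2 or 4. If (2,1) = 1: then (2,2) would have to be in {9} for the 10 across but in {1,2,4,5,7,8} for the 15 down — contradiction. If (2,1) = 4: then (2,2) would have to be in {6} for the 10 across but in {1,2,4,5,7,8} for the 15 down — contradiction. So (2,1) = 2.
(2,2) = 10 − 2 = 8 completes the 10 across.
(3,1) = 15 − 11 = 4 completes the 15 down.
(3,2) = 5 − 4 = 1 completes the 5 across.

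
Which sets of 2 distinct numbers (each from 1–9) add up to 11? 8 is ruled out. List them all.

2 distinct digits from 1–9 sum between 3 and 17.
Dropping sets that contain 8.

{2,9}; {4,7}; {5,6}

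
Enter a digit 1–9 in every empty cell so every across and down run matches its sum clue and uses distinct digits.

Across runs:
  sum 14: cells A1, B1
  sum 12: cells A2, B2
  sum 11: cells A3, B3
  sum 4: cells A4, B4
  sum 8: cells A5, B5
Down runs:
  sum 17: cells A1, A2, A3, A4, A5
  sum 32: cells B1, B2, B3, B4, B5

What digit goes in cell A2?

5

4 in 2 cells must be {1,3}.
Only 3 fits B4 under both its across sum 4 and down sum 32.
A4 = 4 − 3 = 1 completes the 4 across.
Nothing is forced directly, so branch on B5, whose candidates are 5 or 7. If B5 = 7: then A5 would have to be in {1} for the 8 across but in {2,3,4,5,6,7} for the 17 down — contradiction. So B5 = 5.
A5 = 8 − 5 = 3 completes the 8 across.
No cell is forced outright now. A1 can only be 5 or 6 (the digits allowed by both its 14 across and its 17 down). If A1 = 5: that forces B1 = 9, after which A2 would have to be in {3,4,5,7,8,9} for the 12 across but in {2,6} for the 17 down — contradiction. So A1 = 6.
B1 = 14 − 6 = 8 completes the 14 across.
Given what's placed, A2 must be 5 to fit the 12 across and 17 down.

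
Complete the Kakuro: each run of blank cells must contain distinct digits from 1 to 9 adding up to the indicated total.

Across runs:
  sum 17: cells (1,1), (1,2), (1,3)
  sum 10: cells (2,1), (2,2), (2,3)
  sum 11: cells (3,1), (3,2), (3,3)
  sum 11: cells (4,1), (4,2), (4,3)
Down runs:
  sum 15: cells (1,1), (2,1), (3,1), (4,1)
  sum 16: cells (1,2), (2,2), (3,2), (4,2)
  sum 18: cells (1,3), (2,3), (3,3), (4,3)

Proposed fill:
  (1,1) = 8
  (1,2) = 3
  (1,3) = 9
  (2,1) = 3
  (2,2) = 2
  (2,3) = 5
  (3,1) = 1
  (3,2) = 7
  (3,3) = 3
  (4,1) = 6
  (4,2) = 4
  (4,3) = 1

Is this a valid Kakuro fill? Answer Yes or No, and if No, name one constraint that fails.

No — the down run (1,1)–(4,1) sums to 18, not 15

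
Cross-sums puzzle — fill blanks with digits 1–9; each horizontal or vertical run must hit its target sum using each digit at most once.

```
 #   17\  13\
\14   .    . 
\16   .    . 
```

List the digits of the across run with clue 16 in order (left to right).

16 in 2 cells must be {7,9}; 17 in 2 cells must be {8,9}.
The 16 across and the 17 down share only 9, so R2C1 = 9.
R2C2 = 16 − 9 = 7 completes the 16 across.
R1C1 = 17 − 9 = 8 completes the 17 down.
R1C2 = 14 − 8 = 6 completes the 14 across.

9 7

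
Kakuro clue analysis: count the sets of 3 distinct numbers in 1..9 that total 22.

2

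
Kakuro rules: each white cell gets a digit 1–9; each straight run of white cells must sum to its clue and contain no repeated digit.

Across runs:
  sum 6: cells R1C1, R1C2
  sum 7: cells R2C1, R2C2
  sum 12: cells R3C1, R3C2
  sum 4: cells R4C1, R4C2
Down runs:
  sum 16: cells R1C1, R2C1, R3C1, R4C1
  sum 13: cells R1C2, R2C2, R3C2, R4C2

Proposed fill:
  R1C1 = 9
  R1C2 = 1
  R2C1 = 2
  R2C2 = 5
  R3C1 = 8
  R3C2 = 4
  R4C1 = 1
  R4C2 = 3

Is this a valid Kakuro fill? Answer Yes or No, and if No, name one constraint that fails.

No — the across run R1C1–R1C2 sums to 10, not 6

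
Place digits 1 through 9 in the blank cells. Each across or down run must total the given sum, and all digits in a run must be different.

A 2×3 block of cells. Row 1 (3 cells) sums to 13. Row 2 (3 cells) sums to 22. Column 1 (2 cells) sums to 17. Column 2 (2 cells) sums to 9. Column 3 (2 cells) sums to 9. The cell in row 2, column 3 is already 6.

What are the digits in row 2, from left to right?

17 in 2 cells must be {8,9}.
(1,3) = 9 − 6 = 3 completes the 9 down.
(2,1) = 9: the only remaining digit allowed by both the 22 across and the 17 down.
(2,2) = 22 − 15 = 7 completes the 22 across.
(1,1) = 17 − 9 = 8 completes the 17 down.
(1,2) = 13 − 11 = 2 completes the 13 across.

9 7 6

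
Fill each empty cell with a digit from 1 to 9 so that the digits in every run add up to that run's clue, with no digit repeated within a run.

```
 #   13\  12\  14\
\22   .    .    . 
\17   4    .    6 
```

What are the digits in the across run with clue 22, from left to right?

R1C1 = 13 − 4 = 9 completes the 13 down.
R1C3 = 14 − 6 = 8 completes the 14 down.
R2C2 = 17 − 10 = 7 completes the 17 across.
R1C2 = 22 − 17 = 5 completes the 22 across.

9 5 8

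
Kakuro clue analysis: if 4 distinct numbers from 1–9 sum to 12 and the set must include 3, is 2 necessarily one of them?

The only way to make 12 from 4 distinct digits under that restriction is {1,2,3,6}, which contains 2.

Yes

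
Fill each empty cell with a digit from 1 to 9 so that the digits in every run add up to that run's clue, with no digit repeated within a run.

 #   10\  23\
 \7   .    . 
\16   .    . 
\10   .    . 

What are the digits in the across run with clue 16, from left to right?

7 9

16 in 2 cells must be {7,9}; 23 in 3 cells must be {6,8,9}.
The 7 across and the 23 down share only 6, so R1C2 = 6.
The 16 across and the 10 down share only 7, so R2C1 = 7.
R2C2 = 16 − 7 = 9 completes the 16 across.
R3C2 = 23 − 15 = 8 completes the 23 down.
R1C1 = 7 − 6 = 1 completes the 7 across.
R3C1 = 10 − 8 = 2 completes the 10 across.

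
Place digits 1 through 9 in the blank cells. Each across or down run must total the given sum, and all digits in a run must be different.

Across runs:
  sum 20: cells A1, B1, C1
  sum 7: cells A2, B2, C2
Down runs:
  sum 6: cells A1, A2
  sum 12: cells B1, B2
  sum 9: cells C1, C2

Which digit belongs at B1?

8

7 in 3 cells must be {1,2,4}.
The 7 across and the 12 down share only 4, so B2 = 4.
B1 = 12 − 4 = 8 completes the 12 down.
Given what's placed, A1 must be 5 to fit the 20 across and 6 down.
C1 = 20 − 13 = 7 completes the 20 across.
A2 = 6 − 5 = 1 completes the 6 down.
C2 = 7 − 5 = 2 completes the 7 across.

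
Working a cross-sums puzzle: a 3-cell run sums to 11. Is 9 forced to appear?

Counterexample: {1,2,8} sums to 11 without using 9.

No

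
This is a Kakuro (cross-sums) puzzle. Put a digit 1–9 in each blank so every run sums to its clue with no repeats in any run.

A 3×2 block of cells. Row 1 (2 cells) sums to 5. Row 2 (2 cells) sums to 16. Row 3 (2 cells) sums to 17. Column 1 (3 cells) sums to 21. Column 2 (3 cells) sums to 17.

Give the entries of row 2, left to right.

16 in 2 cells must be {7,9}; 17 in 2 cells must be {8,9}.
The 5 across and the 21 down share only 4, so (1,1) = 4.
(1,2) = 5 − 4 = 1 completes the 5 across.
Given what's placed, (2,1) must be 9 to fit the 16 across and 21 down.
(2,2) = 16 − 9 = 7 completes the 16 across.
(3,1) = 21 − 13 = 8 completes the 21 down.
(3,2) = 17 − 8 = 9 completes the 17 across.

9 7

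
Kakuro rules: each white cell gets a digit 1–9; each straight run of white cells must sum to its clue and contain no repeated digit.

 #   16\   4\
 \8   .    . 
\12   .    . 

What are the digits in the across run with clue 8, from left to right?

7 1

16 in 2 cells must be {7,9}; 4 in 2 cells must be {1,3}.
The 8 across and the 16 down share only 7, so R1C1 = 7.
R1C2 = 8 − 7 = 1 completes the 8 across.
R2C1 = 16 − 7 = 9 completes the 16 down.
R2C2 = 12 − 9 = 3 completes the 12 across.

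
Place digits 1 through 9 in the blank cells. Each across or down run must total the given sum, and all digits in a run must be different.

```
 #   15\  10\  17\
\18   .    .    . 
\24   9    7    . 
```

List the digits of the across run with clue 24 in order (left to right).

9 7 8

24 in 3 cells must be {7,8,9}; 17 in 2 cells must be {8,9}.
R1C1 = 15 − 9 = 6 completes the 15 down.
R1C2 = 10 − 7 = 3 completes the 10 down.
R1C3 = 18 − 9 = 9 completes the 18 across.
R2C3 = 24 − 16 = 8 completes the 24 across.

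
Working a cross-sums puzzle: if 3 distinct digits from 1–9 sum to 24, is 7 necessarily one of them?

Yes

The only way to make 24 from 3 distinct digits is {7,8,9}, which contains 7.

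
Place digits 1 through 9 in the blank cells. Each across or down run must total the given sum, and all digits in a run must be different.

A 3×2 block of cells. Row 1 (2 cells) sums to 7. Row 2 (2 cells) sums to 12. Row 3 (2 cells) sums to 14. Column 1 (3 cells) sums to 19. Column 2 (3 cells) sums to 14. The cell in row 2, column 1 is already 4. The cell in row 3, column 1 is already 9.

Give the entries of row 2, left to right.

(1,1) = 19 − 13 = 6 completes the 19 down.
(1,2) = 7 − 6 = 1 completes the 7 across.
(2,2) = 12 − 4 = 8 completes the 12 across.
(3,2) = 14 − 9 = 5 completes the 14 across.

4, 8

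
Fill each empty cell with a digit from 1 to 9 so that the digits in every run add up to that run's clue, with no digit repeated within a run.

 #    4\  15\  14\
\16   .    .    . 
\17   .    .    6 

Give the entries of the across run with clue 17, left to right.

3 8 6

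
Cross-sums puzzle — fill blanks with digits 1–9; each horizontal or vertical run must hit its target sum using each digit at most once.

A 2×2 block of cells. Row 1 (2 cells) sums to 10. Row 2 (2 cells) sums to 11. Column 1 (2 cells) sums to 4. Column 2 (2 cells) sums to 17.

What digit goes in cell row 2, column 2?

8

4 in 2 cells must be {1,3}; 17 in 2 cells must be {8,9}.
The 11 across and the 4 down share only 3, so (2,1) = 3.
(2,2) = 11 − 3 = 8 completes the 11 across.
(1,1) = 4 − 3 = 1 completes the 4 down.
(1,2) = 10 − 1 = 9 completes the 10 across.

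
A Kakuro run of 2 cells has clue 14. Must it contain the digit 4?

No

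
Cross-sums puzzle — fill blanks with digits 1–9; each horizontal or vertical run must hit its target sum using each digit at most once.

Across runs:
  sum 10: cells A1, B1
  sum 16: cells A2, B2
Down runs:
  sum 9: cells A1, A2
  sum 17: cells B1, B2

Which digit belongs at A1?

16 in 2 cells must be {7,9}; 17 in 2 cells must be {8,9}.
The 16 across and the 9 down share only 7, so A2 = 7.
B2 = 16 − 7 = 9 completes the 16 across.
A1 = 9 − 7 = 2 completes the 9 down.
B1 = 10 − 2 = 8 completes the 10 across.

2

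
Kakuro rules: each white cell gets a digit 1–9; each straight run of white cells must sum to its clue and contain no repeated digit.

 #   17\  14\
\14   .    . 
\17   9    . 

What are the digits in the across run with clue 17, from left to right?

9, 8

17 in 2 cells must be {8,9}.
R1C1 = 17 − 9 = 8 completes the 17 down.
R1C2 = 14 − 8 = 6 completes the 14 across.
R2C2 = 17 − 9 = 8 completes the 17 across.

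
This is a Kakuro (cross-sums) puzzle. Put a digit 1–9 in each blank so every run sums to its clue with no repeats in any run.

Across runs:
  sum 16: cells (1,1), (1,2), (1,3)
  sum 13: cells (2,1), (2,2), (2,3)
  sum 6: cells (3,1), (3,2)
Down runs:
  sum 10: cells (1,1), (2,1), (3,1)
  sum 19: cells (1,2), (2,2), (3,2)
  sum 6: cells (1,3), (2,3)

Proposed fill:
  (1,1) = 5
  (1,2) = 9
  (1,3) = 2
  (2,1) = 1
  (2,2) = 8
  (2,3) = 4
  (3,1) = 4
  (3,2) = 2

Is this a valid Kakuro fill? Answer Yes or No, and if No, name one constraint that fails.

Across: 5+9+2=16; 1+8+4=13; 4+2=6. Down: 5+1+4=10; 9+8+2=19; 2+4=6. No digit repeats within any run.

Yes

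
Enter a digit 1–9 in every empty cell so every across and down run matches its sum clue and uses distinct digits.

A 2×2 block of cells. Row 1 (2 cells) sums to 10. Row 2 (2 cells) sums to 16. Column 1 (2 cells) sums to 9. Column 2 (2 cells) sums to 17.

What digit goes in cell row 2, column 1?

16 in 2 cells must be {7,9}; 17 in 2 cells must be {8,9}.
The 16 across and the 9 down share only 7, so (2,1) = 7.
(2,2) = 16 − 7 = 9 completes the 16 across.
(1,1) = 9 − 7 = 2 completes the 9 down.
(1,2) = 10 − 2 = 8 completes the 10 across.

7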